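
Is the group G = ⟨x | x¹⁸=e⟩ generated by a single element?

|G| = 18. The element x has order 18 (its powers give 18 distinct elements), so ⟨x⟩ = G and G is cyclic.

Answer: Yes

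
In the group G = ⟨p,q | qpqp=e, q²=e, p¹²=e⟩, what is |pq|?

Compute successive powers until reaching e:
  (pq)¹ = pq, (pq)² = e.
The smallest positive k with (pq)ᵏ = e is 2.

Answer: 2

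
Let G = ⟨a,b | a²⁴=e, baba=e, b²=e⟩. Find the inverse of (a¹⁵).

The order of (a¹⁵) is 8 (smallest k with (a¹⁵)ᵏ = e), so (a¹⁵)⁻¹ = (a¹⁵)⁷ = a⁹.
Check: (a¹⁵) · (a⁹) → (a¹⁵) · a⁹ = e, giving e as required.

Answer: a⁹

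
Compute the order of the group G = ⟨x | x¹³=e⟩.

G is generated by a single element, so G is cyclic. The relator gives x¹³ = e and no smaller power is forced to be e, so the 13 powers {e, x, x², x³, x⁴, x⁵, x⁶, x⁷, x⁸, x⁹, x¹², x¹¹, x¹⁰} are distinct. Hence |G| = 13.

Answer: 13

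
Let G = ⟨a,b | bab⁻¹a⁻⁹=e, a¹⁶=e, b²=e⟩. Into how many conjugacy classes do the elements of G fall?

The conjugacy classes (representative and size) are:
  [e] (size 1), [a⁹] (size 2), [a²] (size 1), [a³] (size 2), [a⁴] (size 1), [a¹³] (size 2), [a⁶] (size 1), [a¹⁵] (size 2), [a⁸] (size 1), [a¹⁰] (size 1), [a¹²] (size 1), [a¹⁴] (size 1), [b] (size 2), [ab] (size 2), [a²b] (size 2), [a¹¹b] (size 2), [a⁴b] (size 2), [a¹³b] (size 2), [a¹⁴b] (size 2), [a¹⁵b] (size 2).
Class equation: 1 + 2 + 1 + 2 + 1 + 2 + 1 + 2 + 1 + 1 + 1 + 1 + 2 + 2 + 2 + 2 + 2 + 2 + 2 + 2 = 32 = |G|. So G has 20 conjugacy classes.

Answer: 20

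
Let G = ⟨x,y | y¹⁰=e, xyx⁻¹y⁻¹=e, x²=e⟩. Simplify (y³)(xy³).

Compute (y³) · (xy³) by multiplying left to right and reducing via the relations at each step:
  (y³) · x = xy³
  (xy³) · y³ = xy⁶

Answer: xy⁶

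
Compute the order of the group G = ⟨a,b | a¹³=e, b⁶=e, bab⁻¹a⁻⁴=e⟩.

Enumerate words in the generators, reducing via the relations: the distinct elements are
  {a, b, e, ab, a², a³, a⁴, a⁵, a⁶, a⁷, a⁸, a⁹, b², b³, b⁴, b⁵, ab², ab³, ab⁴, ab⁵, a²b, a³b, a¹², a¹¹, a¹⁰, a⁴b, a⁵b, a⁶b, a⁷b, a⁸b, a⁹b, a²b², a²b³, a²b⁴, a²b⁵, a³b², a³b³, a³b⁴, a³b⁵, a¹²b, a¹¹b, a¹⁰b, a⁴b², a⁴b³, a⁴b⁴, a⁴b⁵, a⁵b², a⁵b³, a⁵b⁴, a⁵b⁵, a⁶b², a⁶b³, a⁶b⁴, a⁶b⁵, a⁷b², a⁷b³, a⁷b⁴, a⁷b⁵, a⁸b², a⁸b³, a⁸b⁴, a⁸b⁵, a⁹b², a⁹b³, a⁹b⁴, a⁹b⁵, a¹²b², a¹²b³, a¹²b⁴, a¹²b⁵, a¹¹b², a¹¹b³, a¹¹b⁴, a¹¹b⁵, a¹⁰b², a¹⁰b³, a¹⁰b⁴, a¹⁰b⁵}.
No further products give new elements, so |G| = 78.

Answer: 78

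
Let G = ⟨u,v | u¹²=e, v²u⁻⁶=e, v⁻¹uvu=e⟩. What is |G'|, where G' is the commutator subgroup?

G' = [G, G] is generated by all commutators. The generator-pair commutators are: [u, v] = u².
The subgroup they normally generate is {e, u², u⁴, u⁶, u⁸, u¹⁰}, of order 6.
Check: |G/G'| = 24/6 = 4 is the order of the abelianisation.

Answer: 6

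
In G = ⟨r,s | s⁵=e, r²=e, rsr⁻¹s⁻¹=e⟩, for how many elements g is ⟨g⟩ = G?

G is cyclic of order 10. An element generates G iff its order is 10, and a cyclic group of order 10 has exactly φ(10) = 4 such elements.

Answer: 4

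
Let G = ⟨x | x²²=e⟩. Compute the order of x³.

Compute successive powers until reaching e:
  (x³)¹ = x³, (x³)² = x⁶, (x³)³ = x⁹, (x³)⁴ = x¹², (x³)⁵ = x¹⁵, (x³)⁶ = x¹⁸, (x³)⁷ = x²¹, (x³)⁸ = x², (x³)⁹ = x⁵, (x³)¹⁰ = x⁸, (x³)¹¹ = x¹¹, (x³)¹² = x¹⁴, (x³)¹³ = x¹⁷, (x³)¹⁴ = x²⁰, (x³)¹⁵ = x, (x³)¹⁶ = x⁴, (x³)¹⁷ = x⁷, (x³)¹⁸ = x¹⁰, (x³)¹⁹ = x¹³, (x³)²⁰ = x¹⁶, (x³)²¹ = x¹⁹, (x³)²² = e.
The smallest positive k with (x³)ᵏ = e is 22.

Answer: 22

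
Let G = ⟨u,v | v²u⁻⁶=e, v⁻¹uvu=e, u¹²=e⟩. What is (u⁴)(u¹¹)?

Compute (u⁴) · (u¹¹) by multiplying left to right and reducing via the relations at each step:
  (u⁴) · u¹¹ = u³

Answer: u³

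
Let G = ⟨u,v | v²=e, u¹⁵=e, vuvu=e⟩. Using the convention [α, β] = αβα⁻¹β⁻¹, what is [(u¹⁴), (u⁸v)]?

[(u¹⁴), (u⁸v)] = (u¹⁴)·(u⁸v)·(u¹⁴)⁻¹·(u⁸v)⁻¹.
  (u¹⁴) · (u⁸v) = u⁷v
  (u⁷v) · u = u⁶v
  (u⁶v) · (u⁸v) = u¹³

Answer: u¹³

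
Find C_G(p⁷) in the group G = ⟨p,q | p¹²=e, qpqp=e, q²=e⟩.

⟨p⁷⟩ ⊆ C_G(p⁷) since powers of p⁷ commute with p⁷; so |C_G(p⁷)| ≥ |⟨p⁷⟩| = 12.
By orbit–stabilizer, |C_G(p⁷)| = |G| / |conj. class of p⁷| = 24 / 2 = 12.
The 12 elements commuting with p⁷ are {e, p, p², p³, p⁴, p⁵, p⁶, p⁷, p⁸, p⁹, p¹⁰, p¹¹}.

Answer: {e, p, p², p³, p⁴, p⁵, p⁶, p⁷, p⁸, p⁹, p¹⁰, p¹¹}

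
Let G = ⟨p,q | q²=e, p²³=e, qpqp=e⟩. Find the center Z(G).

An element z ∈ Z(G) iff z commutes with every generator.
For example e is central: e·p = p = p·e; e·q = q = q·e.
Whereas p ∉ Z(G) since p·q = pq ≠ p²²q = q·p.
Checking each of the 46 elements this way gives Z(G) = {e}, of order 1.

Answer: {e}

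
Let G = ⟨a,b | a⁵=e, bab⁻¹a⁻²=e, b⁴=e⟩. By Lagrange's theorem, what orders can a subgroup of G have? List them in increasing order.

|G| = 20 = 2² · 5. By Lagrange's theorem the order of any subgroup divides 20; the divisors of 20 are 1, 2, 4, 5, 10, 20.

Answer: 1, 2, 4, 5, 10, 20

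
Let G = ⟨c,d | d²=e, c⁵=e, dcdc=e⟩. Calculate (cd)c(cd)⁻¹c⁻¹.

[(cd), c] = (cd)·c·(cd)⁻¹·c⁻¹.
  (cd) · c = d
  d · (cd) = c⁴
  (c⁴) · (c⁴) = c³

Answer: c³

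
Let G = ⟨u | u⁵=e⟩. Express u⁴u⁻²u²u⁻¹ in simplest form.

Multiply left to right, reducing at each step:
  (u⁴) · u⁻² = u²
  (u²) · u² = u⁴
  (u⁴) · u⁻¹ = u³

Answer: u³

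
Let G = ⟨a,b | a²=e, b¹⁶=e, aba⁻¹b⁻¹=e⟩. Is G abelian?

Each pair of generators commutes: a·b = ab = b·a. Since the generators pairwise commute, every element of G commutes with every other, so G is abelian.

Answer: Yes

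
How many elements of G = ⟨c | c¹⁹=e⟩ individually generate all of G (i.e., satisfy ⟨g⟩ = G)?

G is cyclic of order 19. An element generates G iff its order is 19, and a cyclic group of order 19 has exactly φ(19) = 18 such elements.

Answer: 18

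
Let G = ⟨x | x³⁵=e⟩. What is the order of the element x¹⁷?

Compute successive powers until reaching e:
  (x¹⁷)¹ = x¹⁷, (x¹⁷)² = x³⁴, (x¹⁷)³ = x¹⁶, (x¹⁷)⁴ = x³³, (x¹⁷)⁵ = x¹⁵, (x¹⁷)⁶ = x³², (x¹⁷)⁷ = x¹⁴, (x¹⁷)⁸ = x³¹, (x¹⁷)⁹ = x¹³, (x¹⁷)¹⁰ = x³⁰, (x¹⁷)¹¹ = x¹², (x¹⁷)¹² = x²⁹, (x¹⁷)¹³ = x¹¹, (x¹⁷)¹⁴ = x²⁸, (x¹⁷)¹⁵ = x¹⁰, (x¹⁷)¹⁶ = x²⁷, (x¹⁷)¹⁷ = x⁹, (x¹⁷)¹⁸ = x²⁶, (x¹⁷)¹⁹ = x⁸, (x¹⁷)²⁰ = x²⁵, (x¹⁷)²¹ = x⁷, (x¹⁷)²² = x²⁴, (x¹⁷)²³ = x⁶, (x¹⁷)²⁴ = x²³, (x¹⁷)²⁵ = x⁵, (x¹⁷)²⁶ = x²², (x¹⁷)²⁷ = x⁴, (x¹⁷)²⁸ = x²¹, (x¹⁷)²⁹ = x³, (x¹⁷)³⁰ = x²⁰, (x¹⁷)³¹ = x², (x¹⁷)³² = x¹⁹, (x¹⁷)³³ = x, (x¹⁷)³⁴ = x¹⁸, (x¹⁷)³⁵ = e.
The smallest positive k with (x¹⁷)ᵏ = e is 35.

Answer: 35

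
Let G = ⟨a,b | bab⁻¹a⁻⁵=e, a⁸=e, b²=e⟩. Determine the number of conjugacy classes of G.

The conjugacy classes (representative and size) are:
  [e] (size 1), [a⁵] (size 2), [a²] (size 1), [a⁷] (size 2), [a⁴] (size 1), [a⁶] (size 1), [b] (size 2), [a⁵b] (size 2), [a²b] (size 2), [a³b] (size 2).
Class equation: 1 + 2 + 1 + 2 + 1 + 1 + 2 + 2 + 2 + 2 = 16 = |G|. So G has 10 conjugacy classes.

Answer: 10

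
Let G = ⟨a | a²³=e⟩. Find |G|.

G is generated by a single element, so G is cyclic. The relator gives a²³ = e and no smaller power is forced to be e, so the 23 powers {a, e, a², a³, a⁴, a⁵, a⁶, a⁷, a⁸, a⁹, a²², a²¹, a²⁰, a¹², a¹³, a¹¹, a¹⁰, a¹⁴, a¹⁵, a¹⁶, a¹⁷, a¹⁸, a¹⁹} are distinct. Hence |G| = 23.

Answer: 23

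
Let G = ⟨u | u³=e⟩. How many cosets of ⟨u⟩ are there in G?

First find ord(u) by computing successive powers:
  u¹ = u, u² = u², u³ = e.
So |⟨u⟩| = ord(u) = 3. With |G| = 3, by Lagrange [G : ⟨u⟩] = 3/3 = 1.

Answer: 1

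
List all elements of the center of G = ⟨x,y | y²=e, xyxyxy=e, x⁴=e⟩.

An element z ∈ Z(G) iff z commutes with every generator.
For example e is central: e·x = x = x·e; e·y = y = y·e.
Whereas x ∉ Z(G) since x·y = xy ≠ yx = y·x.
Checking each of the 24 elements this way gives Z(G) = {e}, of order 1.

Answer: {e}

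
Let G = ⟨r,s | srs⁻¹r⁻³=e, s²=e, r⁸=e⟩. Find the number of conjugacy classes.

The conjugacy classes (representative and size) are:
  [e] (size 1), [r³] (size 2), [r²] (size 2), [r⁴] (size 1), [r⁵] (size 2), [r⁴s] (size 4), [rs] (size 4).
Class equation: 1 + 2 + 2 + 1 + 2 + 4 + 4 = 16 = |G|. So G has 7 conjugacy classes.

Answer: 7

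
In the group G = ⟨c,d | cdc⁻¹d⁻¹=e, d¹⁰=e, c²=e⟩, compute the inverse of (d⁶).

The order of (d⁶) is 5 (smallest k with (d⁶)ᵏ = e), so (d⁶)⁻¹ = (d⁶)⁴ = d⁴.
Check: (d⁶) · (d⁴) → (d⁶) · d⁴ = e, giving e as required.

Answer: d⁴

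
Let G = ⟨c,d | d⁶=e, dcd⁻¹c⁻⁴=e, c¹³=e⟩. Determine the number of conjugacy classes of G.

The conjugacy classes (representative and size) are:
  [e] (size 1), [c⁴] (size 6), [c¹¹] (size 6), [c⁷d] (size 13), [c⁸d²] (size 13), [c¹²d³] (size 13), [c⁵d⁴] (size 13), [c¹¹d⁵] (size 13).
Class equation: 1 + 6 + 6 + 13 + 13 + 13 + 13 + 13 = 78 = |G|. So G has 8 conjugacy classes.

Answer: 8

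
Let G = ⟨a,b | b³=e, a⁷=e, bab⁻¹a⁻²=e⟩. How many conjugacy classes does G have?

The conjugacy classes (representative and size) are:
  [e] (size 1), [a²] (size 3), [a⁵] (size 3), [b] (size 7), [b²] (size 7).
Class equation: 1 + 3 + 3 + 7 + 7 = 21 = |G|. So G has 5 conjugacy classes.

Answer: 5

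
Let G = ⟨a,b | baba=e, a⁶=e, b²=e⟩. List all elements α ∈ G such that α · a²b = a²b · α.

⟨a²b⟩ ⊆ C_G(a²b) since powers of a²b commute with a²b; so |C_G(a²b)| ≥ |⟨a²b⟩| = 2.
By orbit–stabilizer, |C_G(a²b)| = |G| / |conj. class of a²b| = 12 / 3 = 4.
The 4 elements commuting with a²b are {e, a³, a⁵b, a²b}.

Answer: {e, a³, a⁵b, a²b}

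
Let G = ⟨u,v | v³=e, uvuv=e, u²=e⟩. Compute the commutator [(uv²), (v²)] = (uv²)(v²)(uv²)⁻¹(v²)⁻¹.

[(uv²), (v²)] = (uv²)·(v²)·(uv²)⁻¹·(v²)⁻¹.
  (uv²) · (v²) = uv
  (uv) · (uv²) = v
  v · v = v²

Answer: v²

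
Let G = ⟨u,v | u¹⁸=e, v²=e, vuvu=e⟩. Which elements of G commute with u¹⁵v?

⟨u¹⁵v⟩ ⊆ C_G(u¹⁵v) since powers of u¹⁵v commute with u¹⁵v; so |C_G(u¹⁵v)| ≥ |⟨u¹⁵v⟩| = 2.
By orbit–stabilizer, |C_G(u¹⁵v)| = |G| / |conj. class of u¹⁵v| = 36 / 9 = 4.
The 4 elements commuting with u¹⁵v are {e, u⁹, u⁶v, u¹⁵v}.

Answer: {e, u⁹, u⁶v, u¹⁵v}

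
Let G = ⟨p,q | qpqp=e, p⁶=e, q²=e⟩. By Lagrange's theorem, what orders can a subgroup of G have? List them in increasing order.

|G| = 12 = 2² · 3. By Lagrange's theorem the order of any subgroup divides 12; the divisors of 12 are 1, 2, 3, 4, 6, 12.

Answer: 1, 2, 3, 4, 6, 12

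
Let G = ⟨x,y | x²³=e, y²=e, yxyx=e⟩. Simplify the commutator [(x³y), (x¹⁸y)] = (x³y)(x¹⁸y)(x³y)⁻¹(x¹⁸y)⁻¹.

[(x³y), (x¹⁸y)] = (x³y)·(x¹⁸y)·(x³y)⁻¹·(x¹⁸y)⁻¹.
  (x³y) · (x¹⁸y) = x⁸
  (x⁸) · (x³y) = x¹¹y
  (x¹¹y) · (x¹⁸y) = x¹⁶

Answer: x¹⁶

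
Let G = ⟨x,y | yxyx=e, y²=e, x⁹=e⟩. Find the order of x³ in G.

Compute successive powers until reaching e:
  (x³)¹ = x³, (x³)² = x⁶, (x³)³ = e.
The smallest positive k with (x³)ᵏ = e is 3.

Answer: 3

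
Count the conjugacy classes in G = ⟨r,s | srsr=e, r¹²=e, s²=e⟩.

The conjugacy classes (representative and size) are:
  [e] (size 1), [r¹¹] (size 2), [r²] (size 2), [r⁹] (size 2), [r⁴] (size 2), [r⁵] (size 2), [r⁶] (size 1), [s] (size 6), [rs] (size 6).
Class equation: 1 + 2 + 2 + 2 + 2 + 2 + 1 + 6 + 6 = 24 = |G|. So G has 9 conjugacy classes.

Answer: 9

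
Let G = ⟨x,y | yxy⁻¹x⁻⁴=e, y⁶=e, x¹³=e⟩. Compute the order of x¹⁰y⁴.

Compute successive powers until reaching e:
  (x¹⁰y⁴)¹ = x¹⁰y⁴, (x¹⁰y⁴)² = x⁹y², (x¹⁰y⁴)³ = e.
The smallest positive k with (x¹⁰y⁴)ᵏ = e is 3.

Answer: 3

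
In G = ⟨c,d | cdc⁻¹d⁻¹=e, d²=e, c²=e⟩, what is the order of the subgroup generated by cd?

|⟨cd⟩| equals the order of cd. Compute successive powers until reaching e:
  (cd)¹ = cd, (cd)² = e.
The smallest positive k with (cd)ᵏ = e is 2, so |⟨cd⟩| = 2.

Answer: 2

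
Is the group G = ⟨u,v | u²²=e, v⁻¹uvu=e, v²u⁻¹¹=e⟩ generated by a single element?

Every cyclic group is abelian. But u·v = uv while v·u = u¹⁰v⁻¹, so u·v ≠ v·u and G is not abelian. Hence G is not cyclic.

Answer: No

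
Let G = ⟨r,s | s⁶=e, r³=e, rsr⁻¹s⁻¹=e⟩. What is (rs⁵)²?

Compute successive powers of (rs⁵), reducing at each step:
  (rs⁵)²: (rs⁵) · r = r²s⁵;   (r²s⁵) · s⁵ = r²s⁴

Answer: r²s⁴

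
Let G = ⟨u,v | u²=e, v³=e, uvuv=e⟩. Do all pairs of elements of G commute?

u·v = uv but v·u = uv², so u·v ≠ v·u and G is not abelian.

Answer: No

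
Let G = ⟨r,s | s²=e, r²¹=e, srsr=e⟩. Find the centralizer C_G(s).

⟨s⟩ ⊆ C_G(s) since powers of s commute with s; so |C_G(s)| ≥ |⟨s⟩| = 2.
By orbit–stabilizer, |C_G(s)| = |G| / |conj. class of s| = 42 / 21 = 2.
The 2 elements commuting with s are {e, s}.

Answer: {e, s}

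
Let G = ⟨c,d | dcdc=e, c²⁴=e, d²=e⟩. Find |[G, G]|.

G' = [G, G] is generated by all commutators. The generator-pair commutators are: [c, d] = c².
The subgroup they normally generate is {e, c², c⁴, c⁶, c⁸, c¹⁰, c¹², c¹⁴, c¹⁶, c¹⁸, c²⁰, c²²}, of order 12.
Check: |G/G'| = 48/12 = 4 is the order of the abelianisation.

Answer: 12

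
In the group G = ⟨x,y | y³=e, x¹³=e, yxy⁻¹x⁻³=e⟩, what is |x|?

Compute successive powers until reaching e:
  x¹ = x, x² = x², x³ = x³, x⁴ = x⁴, x⁵ = x⁵, x⁶ = x⁶, x⁷ = x⁷, x⁸ = x⁸, x⁹ = x⁹, x¹⁰ = x¹⁰, x¹¹ = x¹¹, x¹² = x¹², x¹³ = e.
The smallest positive k with xᵏ = e is 13.

Answer: 13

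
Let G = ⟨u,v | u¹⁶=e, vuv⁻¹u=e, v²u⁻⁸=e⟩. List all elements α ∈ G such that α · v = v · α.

⟨v⟩ ⊆ C_G(v) since powers of v commute with v; so |C_G(v)| ≥ |⟨v⟩| = 4.
By orbit–stabilizer, |C_G(v)| = |G| / |conj. class of v| = 32 / 8 = 4.
The 4 elements commuting with v are {e, u⁸, v, v⁻¹}.

Answer: {e, u⁸, v, v⁻¹}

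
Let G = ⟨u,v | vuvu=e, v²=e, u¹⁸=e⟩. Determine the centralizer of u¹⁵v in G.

⟨u¹⁵v⟩ ⊆ C_G(u¹⁵v) since powers of u¹⁵v commute with u¹⁵v; so |C_G(u¹⁵v)| ≥ |⟨u¹⁵v⟩| = 2.
By orbit–stabilizer, |C_G(u¹⁵v)| = |G| / |conj. class of u¹⁵v| = 36 / 9 = 4.
The 4 elements commuting with u¹⁵v are {e, u⁹, u⁶v, u¹⁵v}.

Answer: {e, u⁹, u⁶v, u¹⁵v}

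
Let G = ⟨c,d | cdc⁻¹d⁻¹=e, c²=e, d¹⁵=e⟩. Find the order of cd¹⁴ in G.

Compute successive powers until reaching e:
  (cd¹⁴)¹ = cd¹⁴, (cd¹⁴)² = d¹³, (cd¹⁴)³ = cd¹², (cd¹⁴)⁴ = d¹¹, (cd¹⁴)⁵ = cd¹⁰, (cd¹⁴)⁶ = d⁹, (cd¹⁴)⁷ = cd⁸, (cd¹⁴)⁸ = d⁷, (cd¹⁴)⁹ = cd⁶, (cd¹⁴)¹⁰ = d⁵, (cd¹⁴)¹¹ = cd⁴, (cd¹⁴)¹² = d³, (cd¹⁴)¹³ = cd², (cd¹⁴)¹⁴ = d, (cd¹⁴)¹⁵ = c, (cd¹⁴)¹⁶ = d¹⁴, (cd¹⁴)¹⁷ = cd¹³, (cd¹⁴)¹⁸ = d¹², (cd¹⁴)¹⁹ = cd¹¹, (cd¹⁴)²⁰ = d¹⁰, (cd¹⁴)²¹ = cd⁹, (cd¹⁴)²² = d⁸, (cd¹⁴)²³ = cd⁷, (cd¹⁴)²⁴ = d⁶, (cd¹⁴)²⁵ = cd⁵, (cd¹⁴)²⁶ = d⁴, (cd¹⁴)²⁷ = cd³, (cd¹⁴)²⁸ = d², (cd¹⁴)²⁹ = cd, (cd¹⁴)³⁰ = e.
The smallest positive k with (cd¹⁴)ᵏ = e is 30.

Answer: 30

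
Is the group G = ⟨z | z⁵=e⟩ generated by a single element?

|G| = 5. The element z has order 5 (its powers give 5 distinct elements), so ⟨z⟩ = G and G is cyclic.

Answer: Yes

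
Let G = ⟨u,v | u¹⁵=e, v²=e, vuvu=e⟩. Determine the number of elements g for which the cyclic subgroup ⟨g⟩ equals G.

⟨g⟩ = G would require ord(g) = |G| = 30, but the maximum element order in G is 15 < 30. So G is not cyclic and no single element generates it: the count is 0.

Answer: 0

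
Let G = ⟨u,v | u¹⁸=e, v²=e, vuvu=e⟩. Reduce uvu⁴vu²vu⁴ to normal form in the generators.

Multiply left to right, reducing at each step:
  u · v = uv
  (uv) · u⁴ = u¹⁵v
  (u¹⁵v) · v = u¹⁵
  (u¹⁵) · u² = u¹⁷
  (u¹⁷) · v = u¹⁷v
  (u¹⁷v) · u⁴ = u¹³v

Answer: u¹³v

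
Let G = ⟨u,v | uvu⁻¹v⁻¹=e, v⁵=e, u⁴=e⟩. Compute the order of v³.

Compute successive powers until reaching e:
  (v³)¹ = v³, (v³)² = v, (v³)³ = v⁴, (v³)⁴ = v², (v³)⁵ = e.
The smallest positive k with (v³)ᵏ = e is 5.

Answer: 5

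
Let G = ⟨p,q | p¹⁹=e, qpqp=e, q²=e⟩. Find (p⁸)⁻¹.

The order of (p⁸) is 19 (smallest k with (p⁸)ᵏ = e), so (p⁸)⁻¹ = (p⁸)¹⁸ = p¹¹.
Check: (p⁸) · (p¹¹) → (p⁸) · p¹¹ = e, giving e as required.

Answer: p¹¹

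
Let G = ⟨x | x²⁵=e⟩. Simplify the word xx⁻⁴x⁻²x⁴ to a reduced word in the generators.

Multiply left to right, reducing at each step:
  x · x⁻⁴ = x²²
  (x²²) · x⁻² = x²⁰
  (x²⁰) · x⁴ = x²⁴

Answer: x²⁴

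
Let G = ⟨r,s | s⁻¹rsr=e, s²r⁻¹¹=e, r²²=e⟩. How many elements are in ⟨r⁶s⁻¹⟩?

|⟨r⁶s⁻¹⟩| equals the order of r⁶s⁻¹. Compute successive powers until reaching e:
  (r⁶s⁻¹)¹ = r⁶s⁻¹, (r⁶s⁻¹)² = r¹¹, (r⁶s⁻¹)³ = r⁶s, (r⁶s⁻¹)⁴ = e.
The smallest positive k with (r⁶s⁻¹)ᵏ = e is 4, so |⟨r⁶s⁻¹⟩| = 4.

Answer: 4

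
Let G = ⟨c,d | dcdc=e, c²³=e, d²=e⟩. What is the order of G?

Enumerate words in the generators, reducing via the relations: the distinct elements are
  {c, d, e, cd, c², c³, c⁴, c⁵, c⁶, c⁷, c⁸, c⁹, c²d, c²², c²¹, c²⁰, c³d, c¹², c¹³, c¹¹, c¹⁰, c¹⁴, c¹⁵, c¹⁶, c¹⁷, c¹⁸, c¹⁹, c⁴d, c⁵d, c⁶d, c⁷d, c⁸d, c⁹d, c²²d, c²¹d, c²⁰d, c¹²d, c¹³d, c¹¹d, c¹⁰d, c¹⁴d, c¹⁵d, c¹⁶d, c¹⁷d, c¹⁸d, c¹⁹d}.
No further products give new elements, so |G| = 46.

Answer: 46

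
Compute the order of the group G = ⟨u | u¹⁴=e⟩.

G is generated by a single element, so G is cyclic. The relator gives u¹⁴ = e and no smaller power is forced to be e, so the 14 powers {e, u, u², u³, u⁴, u⁵, u⁶, u⁷, u⁸, u⁹, u¹², u¹³, u¹¹, u¹⁰} are distinct. Hence |G| = 14.

Answer: 14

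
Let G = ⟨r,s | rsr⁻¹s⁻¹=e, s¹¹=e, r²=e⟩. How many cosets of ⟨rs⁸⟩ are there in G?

First find ord(rs⁸) by computing successive powers:
  (rs⁸)¹ = rs⁸, (rs⁸)² = s⁵, (rs⁸)³ = rs², (rs⁸)⁴ = s¹⁰, (rs⁸)⁵ = rs⁷, (rs⁸)⁶ = s⁴, (rs⁸)⁷ = rs, (rs⁸)⁸ = s⁹, (rs⁸)⁹ = rs⁶, (rs⁸)¹⁰ = s³, (rs⁸)¹¹ = r, (rs⁸)¹² = s⁸, (rs⁸)¹³ = rs⁵, (rs⁸)¹⁴ = s², (rs⁸)¹⁵ = rs¹⁰, (rs⁸)¹⁶ = s⁷, (rs⁸)¹⁷ = rs⁴, (rs⁸)¹⁸ = s, (rs⁸)¹⁹ = rs⁹, (rs⁸)²⁰ = s⁶, (rs⁸)²¹ = rs³, (rs⁸)²² = e.
So |⟨rs⁸⟩| = ord(rs⁸) = 22. With |G| = 22, by Lagrange [G : ⟨rs⁸⟩] = 22/22 = 1.

Answer: 1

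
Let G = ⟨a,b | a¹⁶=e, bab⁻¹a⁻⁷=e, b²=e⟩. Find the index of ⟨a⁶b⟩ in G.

First find ord(a⁶b) by computing successive powers:
  (a⁶b)¹ = a⁶b, (a⁶b)² = e.
So |⟨a⁶b⟩| = ord(a⁶b) = 2. With |G| = 32, by Lagrange [G : ⟨a⁶b⟩] = 32/2 = 16.

Answer: 16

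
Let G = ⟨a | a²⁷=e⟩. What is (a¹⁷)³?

Compute successive powers of (a¹⁷), reducing at each step:
  (a¹⁷)²: (a¹⁷) · a¹⁷ = a⁷
  (a¹⁷)³: (a⁷) · a¹⁷ = a²⁴

Answer: a²⁴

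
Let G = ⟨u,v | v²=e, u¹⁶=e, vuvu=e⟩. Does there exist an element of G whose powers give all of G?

Every cyclic group is abelian. But u·v = uv while v·u = u¹⁵v, so u·v ≠ v·u and G is not abelian. Hence G is not cyclic.

Answer: No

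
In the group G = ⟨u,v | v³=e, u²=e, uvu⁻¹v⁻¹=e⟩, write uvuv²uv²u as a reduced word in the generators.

Multiply left to right, reducing at each step:
  u · v = uv
  (uv) · u = v
  v · v² = e
  e · u = u
  u · v² = uv²
  (uv²) · u = v²

Answer: v²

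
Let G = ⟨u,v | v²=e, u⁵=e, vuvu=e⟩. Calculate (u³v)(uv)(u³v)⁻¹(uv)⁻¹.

[(u³v), (uv)] = (u³v)·(uv)·(u³v)⁻¹·(uv)⁻¹.
  (u³v) · (uv) = u²
  (u²) · (u³v) = v
  v · (uv) = u⁴

Answer: u⁴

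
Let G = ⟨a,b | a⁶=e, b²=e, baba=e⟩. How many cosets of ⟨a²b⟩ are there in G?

First find ord(a²b) by computing successive powers:
  (a²b)¹ = a²b, (a²b)² = e.
So |⟨a²b⟩| = ord(a²b) = 2. With |G| = 12, by Lagrange [G : ⟨a²b⟩] = 12/2 = 6.

Answer: 6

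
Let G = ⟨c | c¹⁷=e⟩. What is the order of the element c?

Compute successive powers until reaching e:
  c¹ = c, c² = c², c³ = c³, c⁴ = c⁴, c⁵ = c⁵, c⁶ = c⁶, c⁷ = c⁷, c⁸ = c⁸, c⁹ = c⁹, c¹⁰ = c¹⁰, c¹¹ = c¹¹, c¹² = c¹², c¹³ = c¹³, c¹⁴ = c¹⁴, c¹⁵ = c¹⁵, c¹⁶ = c¹⁶, c¹⁷ = e.
The smallest positive k with cᵏ = e is 17.

Answer: 17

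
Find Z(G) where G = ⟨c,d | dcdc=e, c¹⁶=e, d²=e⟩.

An element z ∈ Z(G) iff z commutes with every generator.
For example c⁸ is central: (c⁸)·c = c⁹ = c·(c⁸); (c⁸)·d = c⁸d = d·(c⁸).
Whereas c ∉ Z(G) since c·d = cd ≠ c¹⁵d = d·c.
Checking each of the 32 elements this way gives Z(G) = {e, c⁸}, of order 2.

Answer: {e, c⁸}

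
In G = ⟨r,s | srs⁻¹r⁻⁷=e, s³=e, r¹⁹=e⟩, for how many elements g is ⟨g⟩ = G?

⟨g⟩ = G would require ord(g) = |G| = 57, but the maximum element order in G is 19 < 57. So G is not cyclic and no single element generates it: the count is 0.

Answer: 0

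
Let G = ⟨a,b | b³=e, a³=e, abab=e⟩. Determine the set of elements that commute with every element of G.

An element z ∈ Z(G) iff z commutes with every generator.
For example e is central: e·a = a = a·e; e·b = b = b·e.
Whereas a ∉ Z(G) since a·b = ab ≠ a²b² = b·a.
Checking each of the 12 elements this way gives Z(G) = {e}, of order 1.

Answer: {e}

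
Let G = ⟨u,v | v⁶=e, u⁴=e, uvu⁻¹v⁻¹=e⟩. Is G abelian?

Each pair of generators commutes: u·v = uv = v·u. Since the generators pairwise commute, every element of G commutes with every other, so G is abelian.

Answer: Yes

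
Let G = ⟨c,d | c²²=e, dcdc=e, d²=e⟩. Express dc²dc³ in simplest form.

Multiply left to right, reducing at each step:
  d · c² = c²⁰d
  (c²⁰d) · d = c²⁰
  (c²⁰) · c³ = c

Answer: c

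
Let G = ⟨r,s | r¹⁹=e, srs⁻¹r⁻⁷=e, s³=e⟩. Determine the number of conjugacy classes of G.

The conjugacy classes (representative and size) are:
  [e] (size 1), [r¹¹] (size 3), [r¹⁴] (size 3), [r⁶] (size 3), [r¹⁷] (size 3), [r¹²] (size 3), [r¹⁰] (size 3), [r²s] (size 19), [r¹⁸s²] (size 19).
Class equation: 1 + 3 + 3 + 3 + 3 + 3 + 3 + 19 + 19 = 57 = |G|. So G has 9 conjugacy classes.

Answer: 9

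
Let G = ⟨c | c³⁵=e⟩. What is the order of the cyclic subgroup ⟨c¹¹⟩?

|⟨c¹¹⟩| equals the order of c¹¹. Compute successive powers until reaching e:
  (c¹¹)¹ = c¹¹, (c¹¹)² = c²², (c¹¹)³ = c³³, (c¹¹)⁴ = c⁹, (c¹¹)⁵ = c²⁰, (c¹¹)⁶ = c³¹, (c¹¹)⁷ = c⁷, (c¹¹)⁸ = c¹⁸, (c¹¹)⁹ = c²⁹, (c¹¹)¹⁰ = c⁵, (c¹¹)¹¹ = c¹⁶, (c¹¹)¹² = c²⁷, (c¹¹)¹³ = c³, (c¹¹)¹⁴ = c¹⁴, (c¹¹)¹⁵ = c²⁵, (c¹¹)¹⁶ = c, (c¹¹)¹⁷ = c¹², (c¹¹)¹⁸ = c²³, (c¹¹)¹⁹ = c³⁴, (c¹¹)²⁰ = c¹⁰, (c¹¹)²¹ = c²¹, (c¹¹)²² = c³², (c¹¹)²³ = c⁸, (c¹¹)²⁴ = c¹⁹, (c¹¹)²⁵ = c³⁰, (c¹¹)²⁶ = c⁶, (c¹¹)²⁷ = c¹⁷, (c¹¹)²⁸ = c²⁸, (c¹¹)²⁹ = c⁴, (c¹¹)³⁰ = c¹⁵, (c¹¹)³¹ = c²⁶, (c¹¹)³² = c², (c¹¹)³³ = c¹³, (c¹¹)³⁴ = c²⁴, (c¹¹)³⁵ = e.
The smallest positive k with (c¹¹)ᵏ = e is 35, so |⟨c¹¹⟩| = 35.

Answer: 35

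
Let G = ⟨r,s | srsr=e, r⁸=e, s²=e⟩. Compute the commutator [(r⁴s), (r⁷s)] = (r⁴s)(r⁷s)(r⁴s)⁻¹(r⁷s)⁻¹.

[(r⁴s), (r⁷s)] = (r⁴s)·(r⁷s)·(r⁴s)⁻¹·(r⁷s)⁻¹.
  (r⁴s) · (r⁷s) = r⁵
  (r⁵) · (r⁴s) = rs
  (rs) · (r⁷s) = r²

Answer: r²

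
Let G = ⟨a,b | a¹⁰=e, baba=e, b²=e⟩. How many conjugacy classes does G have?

The conjugacy classes (representative and size) are:
  [e] (size 1), [a] (size 2), [a²] (size 2), [a³] (size 2), [a⁴] (size 2), [a⁵] (size 1), [a²b] (size 5), [a³b] (size 5).
Class equation: 1 + 2 + 2 + 2 + 2 + 1 + 5 + 5 = 20 = |G|. So G has 8 conjugacy classes.

Answer: 8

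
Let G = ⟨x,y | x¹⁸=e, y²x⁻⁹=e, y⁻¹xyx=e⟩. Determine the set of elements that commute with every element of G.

An element z ∈ Z(G) iff z commutes with every generator.
For example x⁹ is central: (x⁹)·x = x¹⁰ = x·(x⁹); (x⁹)·y = y⁻¹ = y·(x⁹).
Whereas x ∉ Z(G) since x·y = xy ≠ x⁸y⁻¹ = y·x.
Checking each of the 36 elements this way gives Z(G) = {e, x⁹}, of order 2.

Answer: {e, x⁹}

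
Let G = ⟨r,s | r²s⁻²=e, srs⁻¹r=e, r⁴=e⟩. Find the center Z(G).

An element z ∈ Z(G) iff z commutes with every generator.
For example r² is central: (r²)·r = r³ = r·(r²); (r²)·s = s⁻¹ = s·(r²).
Whereas r ∉ Z(G) since r·s = rs ≠ rs⁻¹ = s·r.
Checking each of the 8 elements this way gives Z(G) = {e, r²}, of order 2.

Answer: {e, r²}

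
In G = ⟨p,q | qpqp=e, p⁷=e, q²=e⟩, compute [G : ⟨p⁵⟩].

First find ord(p⁵) by computing successive powers:
  (p⁵)¹ = p⁵, (p⁵)² = p³, (p⁵)³ = p, (p⁵)⁴ = p⁶, (p⁵)⁵ = p⁴, (p⁵)⁶ = p², (p⁵)⁷ = e.
So |⟨p⁵⟩| = ord(p⁵) = 7. With |G| = 14, by Lagrange [G : ⟨p⁵⟩] = 14/7 = 2.

Answer: 2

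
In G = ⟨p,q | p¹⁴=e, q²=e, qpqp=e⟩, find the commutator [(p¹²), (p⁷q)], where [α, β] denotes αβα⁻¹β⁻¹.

[(p¹²), (p⁷q)] = (p¹²)·(p⁷q)·(p¹²)⁻¹·(p⁷q)⁻¹.
  (p¹²) · (p⁷q) = p⁵q
  (p⁵q) · (p²) = p³q
  (p³q) · (p⁷q) = p¹⁰

Answer: p¹⁰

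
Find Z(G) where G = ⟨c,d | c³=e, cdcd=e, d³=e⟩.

An element z ∈ Z(G) iff z commutes with every generator.
For example e is central: e·c = c = c·e; e·d = d = d·e.
Whereas c ∉ Z(G) since c·d = cd ≠ c²d² = d·c.
Checking each of the 12 elements this way gives Z(G) = {e}, of order 1.

Answer: {e}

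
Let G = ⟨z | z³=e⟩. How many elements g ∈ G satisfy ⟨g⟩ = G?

G is cyclic of order 3. An element generates G iff its order is 3, and a cyclic group of order 3 has exactly φ(3) = 2 such elements.

Answer: 2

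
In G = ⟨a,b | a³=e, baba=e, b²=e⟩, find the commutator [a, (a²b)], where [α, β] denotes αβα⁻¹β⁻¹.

[a, (a²b)] = a·(a²b)·a⁻¹·(a²b)⁻¹.
  a · (a²b) = b
  b · (a²) = ab
  (ab) · (a²b) = a²

Answer: a²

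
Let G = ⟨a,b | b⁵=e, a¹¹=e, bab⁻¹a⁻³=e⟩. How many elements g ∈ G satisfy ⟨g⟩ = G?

⟨g⟩ = G would require ord(g) = |G| = 55, but the maximum element order in G is 11 < 55. So G is not cyclic and no single element generates it: the count is 0.

Answer: 0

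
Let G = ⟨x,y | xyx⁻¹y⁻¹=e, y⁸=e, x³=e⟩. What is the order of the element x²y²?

Compute successive powers until reaching e:
  (x²y²)¹ = x²y², (x²y²)² = xy⁴, (x²y²)³ = y⁶, (x²y²)⁴ = x², (x²y²)⁵ = xy², (x²y²)⁶ = y⁴, (x²y²)⁷ = x²y⁶, (x²y²)⁸ = x, (x²y²)⁹ = y², (x²y²)¹⁰ = x²y⁴, (x²y²)¹¹ = xy⁶, (x²y²)¹² = e.
The smallest positive k with (x²y²)ᵏ = e is 12.

Answer: 12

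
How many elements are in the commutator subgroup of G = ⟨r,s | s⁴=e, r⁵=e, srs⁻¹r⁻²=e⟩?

G' = [G, G] is generated by all commutators. The generator-pair commutators are: [r, s] = r⁴.
The subgroup they normally generate is {e, r, r², r³, r⁴}, of order 5.
Check: |G/G'| = 20/5 = 4 is the order of the abelianisation.

Answer: 5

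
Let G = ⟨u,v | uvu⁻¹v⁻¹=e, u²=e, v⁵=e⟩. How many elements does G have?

Enumerate words in the generators, reducing via the relations: the distinct elements are
  {e, u, v, uv, v², v³, v⁴, uv², uv³, uv⁴}.
No further products give new elements, so |G| = 10.

Answer: 10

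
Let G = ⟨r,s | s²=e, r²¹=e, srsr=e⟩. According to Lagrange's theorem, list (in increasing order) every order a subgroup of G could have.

|G| = 42 = 2 · 3 · 7. By Lagrange's theorem the order of any subgroup divides 42; the divisors of 42 are 1, 2, 3, 6, 7, 14, 21, 42.

Answer: 1, 2, 3, 6, 7, 14, 21, 42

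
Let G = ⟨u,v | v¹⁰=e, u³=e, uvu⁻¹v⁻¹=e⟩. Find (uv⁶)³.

Compute successive powers of (uv⁶), reducing at each step:
  (uv⁶)²: (uv⁶) · u = u²v⁶;   (u²v⁶) · v⁶ = u²v²
  (uv⁶)³: (u²v²) · u = v²;   (v²) · v⁶ = v⁸

Answer: v⁸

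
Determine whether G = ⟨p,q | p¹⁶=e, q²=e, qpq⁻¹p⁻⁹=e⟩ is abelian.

p·q = pq but q·p = p⁹q, so p·q ≠ q·p and G is not abelian.

Answer: No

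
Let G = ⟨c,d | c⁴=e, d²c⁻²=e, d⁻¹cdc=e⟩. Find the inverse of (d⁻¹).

The order of (d⁻¹) is 4 (smallest k with (d⁻¹)ᵏ = e), so (d⁻¹)⁻¹ = (d⁻¹)³ = d.
Check: (d⁻¹) · d → (d⁻¹) · d = e, giving e as required.

Answer: d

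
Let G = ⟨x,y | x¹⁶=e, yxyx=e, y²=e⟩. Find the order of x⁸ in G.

Compute successive powers until reaching e:
  (x⁸)¹ = x⁸, (x⁸)² = e.
The smallest positive k with (x⁸)ᵏ = e is 2.

Answer: 2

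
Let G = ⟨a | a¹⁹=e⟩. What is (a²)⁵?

Compute successive powers of (a²), reducing at each step:
  (a²)²: (a²) · a² = a⁴
  (a²)³: (a⁴) · a² = a⁶
  (a²)⁴: (a⁶) · a² = a⁸
  (a²)⁵: (a⁸) · a² = a¹⁰

Answer: a¹⁰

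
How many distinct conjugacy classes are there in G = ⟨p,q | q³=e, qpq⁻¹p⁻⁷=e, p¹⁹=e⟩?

The conjugacy classes (representative and size) are:
  [e] (size 1), [p¹¹] (size 3), [p¹⁴] (size 3), [p⁶] (size 3), [p¹⁷] (size 3), [p¹²] (size 3), [p¹⁰] (size 3), [p²q] (size 19), [p¹⁸q²] (size 19).
Class equation: 1 + 3 + 3 + 3 + 3 + 3 + 3 + 19 + 19 = 57 = |G|. So G has 9 conjugacy classes.

Answer: 9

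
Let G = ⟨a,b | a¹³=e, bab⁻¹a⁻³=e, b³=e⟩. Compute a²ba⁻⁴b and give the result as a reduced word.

Multiply left to right, reducing at each step:
  (a²) · b = a²b
  (a²b) · a⁻⁴ = a³b
  (a³b) · b = a³b²

Answer: a³b²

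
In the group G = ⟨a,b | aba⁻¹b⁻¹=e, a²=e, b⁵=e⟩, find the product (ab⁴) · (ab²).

Compute (ab⁴) · (ab²) by multiplying left to right and reducing via the relations at each step:
  (ab⁴) · a = b⁴
  (b⁴) · b² = b

Answer: b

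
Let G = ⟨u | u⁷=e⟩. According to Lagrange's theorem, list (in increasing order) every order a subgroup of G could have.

|G| = 7 = 7. By Lagrange's theorem the order of any subgroup divides 7; the divisors of 7 are 1, 7.

Answer: 1, 7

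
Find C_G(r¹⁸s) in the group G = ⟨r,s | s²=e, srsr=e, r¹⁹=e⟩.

⟨r¹⁸s⟩ ⊆ C_G(r¹⁸s) since powers of r¹⁸s commute with r¹⁸s; so |C_G(r¹⁸s)| ≥ |⟨r¹⁸s⟩| = 2.
By orbit–stabilizer, |C_G(r¹⁸s)| = |G| / |conj. class of r¹⁸s| = 38 / 19 = 2.
The 2 elements commuting with r¹⁸s are {e, r¹⁸s}.

Answer: {e, r¹⁸s}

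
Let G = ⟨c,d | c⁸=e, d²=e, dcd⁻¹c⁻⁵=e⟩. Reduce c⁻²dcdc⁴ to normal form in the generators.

Multiply left to right, reducing at each step:
  (c⁶) · d = c⁶d
  (c⁶d) · c = c³d
  (c³d) · d = c³
  (c³) · c⁴ = c⁷

Answer: c⁷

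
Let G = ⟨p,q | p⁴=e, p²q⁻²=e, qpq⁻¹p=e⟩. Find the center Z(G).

An element z ∈ Z(G) iff z commutes with every generator.
For example p² is central: (p²)·p = p³ = p·(p²); (p²)·q = q⁻¹ = q·(p²).
Whereas p ∉ Z(G) since p·q = pq ≠ pq⁻¹ = q·p.
Checking each of the 8 elements this way gives Z(G) = {e, p²}, of order 2.

Answer: {e, p²}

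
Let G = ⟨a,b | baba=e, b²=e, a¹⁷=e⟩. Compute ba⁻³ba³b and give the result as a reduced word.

Multiply left to right, reducing at each step:
  b · a⁻³ = a³b
  (a³b) · b = a³
  (a³) · a³ = a⁶
  (a⁶) · b = a⁶b

Answer: a⁶b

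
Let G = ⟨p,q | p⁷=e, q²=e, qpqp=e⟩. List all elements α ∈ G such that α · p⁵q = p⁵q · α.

⟨p⁵q⟩ ⊆ C_G(p⁵q) since powers of p⁵q commute with p⁵q; so |C_G(p⁵q)| ≥ |⟨p⁵q⟩| = 2.
By orbit–stabilizer, |C_G(p⁵q)| = |G| / |conj. class of p⁵q| = 14 / 7 = 2.
The 2 elements commuting with p⁵q are {e, p⁵q}.

Answer: {e, p⁵q}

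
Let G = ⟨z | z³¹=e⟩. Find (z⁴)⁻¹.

The order of (z⁴) is 31 (smallest k with (z⁴)ᵏ = e), so (z⁴)⁻¹ = (z⁴)³⁰ = z²⁷.
Check: (z⁴) · (z²⁷) → (z⁴) · z²⁷ = e, giving e as required.

Answer: z²⁷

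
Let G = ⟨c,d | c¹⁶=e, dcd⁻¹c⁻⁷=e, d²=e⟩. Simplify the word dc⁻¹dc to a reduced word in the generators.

Multiply left to right, reducing at each step:
  d · c⁻¹ = c⁹d
  (c⁹d) · d = c⁹
  (c⁹) · c = c¹⁰

Answer: c¹⁰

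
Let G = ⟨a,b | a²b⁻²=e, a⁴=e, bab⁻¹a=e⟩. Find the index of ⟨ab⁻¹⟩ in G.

First find ord(ab⁻¹) by computing successive powers:
  (ab⁻¹)¹ = ab⁻¹, (ab⁻¹)² = a², (ab⁻¹)³ = ab, (ab⁻¹)⁴ = e.
So |⟨ab⁻¹⟩| = ord(ab⁻¹) = 4. With |G| = 8, by Lagrange [G : ⟨ab⁻¹⟩] = 8/4 = 2.

Answer: 2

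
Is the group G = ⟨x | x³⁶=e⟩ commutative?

G has a single generator, so G is cyclic and hence abelian.

Answer: Yes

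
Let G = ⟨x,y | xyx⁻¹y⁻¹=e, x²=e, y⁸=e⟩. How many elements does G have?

Enumerate words in the generators, reducing via the relations: the distinct elements are
  {e, x, y, xy, y², y³, y⁴, y⁵, y⁶, y⁷, xy², xy³, xy⁴, xy⁵, xy⁶, xy⁷}.
No further products give new elements, so |G| = 16.

Answer: 16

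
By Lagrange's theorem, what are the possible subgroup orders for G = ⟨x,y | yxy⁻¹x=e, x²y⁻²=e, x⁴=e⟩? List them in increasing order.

|G| = 8 = 2³. By Lagrange's theorem the order of any subgroup divides 8; the divisors of 8 are 1, 2, 4, 8.

Answer: 1, 2, 4, 8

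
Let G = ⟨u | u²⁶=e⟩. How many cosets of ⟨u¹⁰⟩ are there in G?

First find ord(u¹⁰) by computing successive powers:
  (u¹⁰)¹ = u¹⁰, (u¹⁰)² = u²⁰, (u¹⁰)³ = u⁴, (u¹⁰)⁴ = u¹⁴, (u¹⁰)⁵ = u²⁴, (u¹⁰)⁶ = u⁸, (u¹⁰)⁷ = u¹⁸, (u¹⁰)⁸ = u², (u¹⁰)⁹ = u¹², (u¹⁰)¹⁰ = u²², (u¹⁰)¹¹ = u⁶, (u¹⁰)¹² = u¹⁶, (u¹⁰)¹³ = e.
So |⟨u¹⁰⟩| = ord(u¹⁰) = 13. With |G| = 26, by Lagrange [G : ⟨u¹⁰⟩] = 26/13 = 2.

Answer: 2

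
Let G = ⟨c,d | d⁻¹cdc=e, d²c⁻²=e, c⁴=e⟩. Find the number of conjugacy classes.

The conjugacy classes (representative and size) are:
  [e] (size 1), [c³] (size 2), [c²] (size 1), [d⁻¹] (size 2), [cd⁻¹] (size 2).
Class equation: 1 + 2 + 1 + 2 + 2 = 8 = |G|. So G has 5 conjugacy classes.

Answer: 5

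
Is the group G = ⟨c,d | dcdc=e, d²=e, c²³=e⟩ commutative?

c·d = cd but d·c = c²²d, so c·d ≠ d·c and G is not abelian.

Answer: No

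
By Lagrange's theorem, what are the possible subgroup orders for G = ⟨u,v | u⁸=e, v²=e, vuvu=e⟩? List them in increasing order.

|G| = 16 = 2⁴. By Lagrange's theorem the order of any subgroup divides 16; the divisors of 16 are 1, 2, 4, 8, 16.

Answer: 1, 2, 4, 8, 16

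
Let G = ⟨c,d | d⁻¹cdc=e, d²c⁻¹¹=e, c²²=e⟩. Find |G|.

Enumerate words in the generators, reducing via the relations: the distinct elements are
  {c, d, e, cd, c², c³, c⁴, c⁵, c⁶, c⁷, c⁸, c⁹, c²d, c²¹, c²⁰, c³d, c¹², c¹³, c¹¹, c¹⁰, c¹⁴, c¹⁵, c¹⁶, c¹⁷, c¹⁸, c¹⁹, c⁴d, c⁵d, c⁶d, c⁷d, c⁸d, c⁹d, d⁻¹, cd⁻¹, c¹⁰d, c²d⁻¹, c³d⁻¹, c⁴d⁻¹, c⁵d⁻¹, c⁶d⁻¹, c⁷d⁻¹, c⁸d⁻¹, c⁹d⁻¹, c¹⁰d⁻¹}.
No further products give new elements, so |G| = 44.

Answer: 44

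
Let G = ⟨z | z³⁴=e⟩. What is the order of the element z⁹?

Compute successive powers until reaching e:
  (z⁹)¹ = z⁹, (z⁹)² = z¹⁸, (z⁹)³ = z²⁷, (z⁹)⁴ = z², (z⁹)⁵ = z¹¹, (z⁹)⁶ = z²⁰, (z⁹)⁷ = z²⁹, (z⁹)⁸ = z⁴, (z⁹)⁹ = z¹³, (z⁹)¹⁰ = z²², (z⁹)¹¹ = z³¹, (z⁹)¹² = z⁶, (z⁹)¹³ = z¹⁵, (z⁹)¹⁴ = z²⁴, (z⁹)¹⁵ = z³³, (z⁹)¹⁶ = z⁸, (z⁹)¹⁷ = z¹⁷, (z⁹)¹⁸ = z²⁶, (z⁹)¹⁹ = z, (z⁹)²⁰ = z¹⁰, (z⁹)²¹ = z¹⁹, (z⁹)²² = z²⁸, (z⁹)²³ = z³, (z⁹)²⁴ = z¹², (z⁹)²⁵ = z²¹, (z⁹)²⁶ = z³⁰, (z⁹)²⁷ = z⁵, (z⁹)²⁸ = z¹⁴, (z⁹)²⁹ = z²³, (z⁹)³⁰ = z³², (z⁹)³¹ = z⁷, (z⁹)³² = z¹⁶, (z⁹)³³ = z²⁵, (z⁹)³⁴ = e.
The smallest positive k with (z⁹)ᵏ = e is 34.

Answer: 34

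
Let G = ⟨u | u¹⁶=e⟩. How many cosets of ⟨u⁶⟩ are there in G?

First find ord(u⁶) by computing successive powers:
  (u⁶)¹ = u⁶, (u⁶)² = u¹², (u⁶)³ = u², (u⁶)⁴ = u⁸, (u⁶)⁵ = u¹⁴, (u⁶)⁶ = u⁴, (u⁶)⁷ = u¹⁰, (u⁶)⁸ = e.
So |⟨u⁶⟩| = ord(u⁶) = 8. With |G| = 16, by Lagrange [G : ⟨u⁶⟩] = 16/8 = 2.

Answer: 2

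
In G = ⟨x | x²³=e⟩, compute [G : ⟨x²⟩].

First find ord(x²) by computing successive powers:
  (x²)¹ = x², (x²)² = x⁴, (x²)³ = x⁶, (x²)⁴ = x⁸, (x²)⁵ = x¹⁰, (x²)⁶ = x¹², (x²)⁷ = x¹⁴, (x²)⁸ = x¹⁶, (x²)⁹ = x¹⁸, (x²)¹⁰ = x²⁰, (x²)¹¹ = x²², (x²)¹² = x, (x²)¹³ = x³, (x²)¹⁴ = x⁵, (x²)¹⁵ = x⁷, (x²)¹⁶ = x⁹, (x²)¹⁷ = x¹¹, (x²)¹⁸ = x¹³, (x²)¹⁹ = x¹⁵, (x²)²⁰ = x¹⁷, (x²)²¹ = x¹⁹, (x²)²² = x²¹, (x²)²³ = e.
So |⟨x²⟩| = ord(x²) = 23. With |G| = 23, by Lagrange [G : ⟨x²⟩] = 23/23 = 1.

Answer: 1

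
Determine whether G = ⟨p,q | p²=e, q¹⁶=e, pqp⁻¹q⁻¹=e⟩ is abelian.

Each pair of generators commutes: p·q = pq = q·p. Since the generators pairwise commute, every element of G commutes with every other, so G is abelian.

Answer: Yes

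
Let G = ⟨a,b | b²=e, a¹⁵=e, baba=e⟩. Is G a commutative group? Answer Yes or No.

a·b = ab but b·a = a¹⁴b, so a·b ≠ b·a and G is not abelian.

Answer: No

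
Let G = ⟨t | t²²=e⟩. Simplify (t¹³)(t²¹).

Compute (t¹³) · (t²¹) by multiplying left to right and reducing via the relations at each step:
  (t¹³) · t²¹ = t¹²

Answer: t¹²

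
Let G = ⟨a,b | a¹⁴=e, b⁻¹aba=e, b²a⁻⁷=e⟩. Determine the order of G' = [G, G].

G' = [G, G] is generated by all commutators. The generator-pair commutators are: [a, b] = a².
The subgroup they normally generate is {e, a², a⁴, a⁶, a⁸, a¹⁰, a¹²}, of order 7.
Check: |G/G'| = 28/7 = 4 is the order of the abelianisation.

Answer: 7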